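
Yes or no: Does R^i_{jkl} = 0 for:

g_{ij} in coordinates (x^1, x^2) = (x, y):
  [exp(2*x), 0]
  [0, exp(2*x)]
Non-zero Christoffel symbols:
Γ^x_{x x} = 1
Γ^x_{y y} = -1
Γ^y_{x y} = 1
Ricci tensor: R_{xx} = 0, R_{xy} = 0, R_{yy} = 0
All R_{ij} vanish; in 2 dimensions the Riemann tensor is fully determined by the Ricci tensor, so R^i_{jkl} = 0: the metric is flat (curvilinear coordinates on flat space).
Yes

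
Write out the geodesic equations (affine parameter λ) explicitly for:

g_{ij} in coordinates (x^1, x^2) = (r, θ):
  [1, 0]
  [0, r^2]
Geodesic equation: d^2x^k/dλ^2 + Γ^k_{ij} (dx^i/dλ)(dx^j/dλ) = 0.
Non-zero Christoffel symbols:
Γ^r_{θ θ} = -r
Γ^θ_{r θ} = 1/r
Substituting (the symmetric pair Γ^k_{ij}, Γ^k_{ji} combines into a factor 2):
d^2r/dλ^2 - r (dθ/dλ)^2 = 0
d^2θ/dλ^2 + (2/r) (dr/dλ)(dθ/dλ) = 0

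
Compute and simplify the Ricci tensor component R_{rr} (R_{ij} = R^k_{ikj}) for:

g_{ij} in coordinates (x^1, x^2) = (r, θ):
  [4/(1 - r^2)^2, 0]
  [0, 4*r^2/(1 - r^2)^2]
Non-zero Christoffel symbols (Γ^k_{ij} = Γ^k_{ji}):
Γ^r_{r r} = 2*r/(1 - r^2)
Γ^r_{θ θ} = (r^3 + r)/(r^2 - 1)
Γ^θ_{r θ} = (-r^2 - 1)/(r^3 - r)
R^r_{r r r} = 0 (a repeated index in an antisymmetric pair)
R^θ_{r θ r} = ∂_θ Γ^θ_{r r} - ∂_r Γ^θ_{r θ} + Γ^θ_{θ m} Γ^m_{r r} - Γ^θ_{r m} Γ^m_{r θ}
  = (0) - ((r^4 + 4*r^2 - 1)/(r^3 - r)^2) + (2*(r^2 + 1)/(r^2 - 1)^2) - ((r^2 + 1)^2/(r^3 - r)^2) = -4/(r^2 - 1)^2
R_{rr} = R^r_{r r r} + R^θ_{r θ r} = (0) + (-4/(r^2 - 1)^2) = -4/(r^2 - 1)^2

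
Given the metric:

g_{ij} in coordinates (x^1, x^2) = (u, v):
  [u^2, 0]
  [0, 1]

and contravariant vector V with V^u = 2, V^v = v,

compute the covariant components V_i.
V_i = g_{ij} V^j:
V_u = (u^2)(2) + (0)(v) = 2*u^2
V_v = (0)(2) + (1)(v) = v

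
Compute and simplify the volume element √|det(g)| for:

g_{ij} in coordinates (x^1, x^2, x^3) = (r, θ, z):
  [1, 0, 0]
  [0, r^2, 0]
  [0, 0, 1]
det(g) = r^2
√|det(g)| = r
Volume element: dV = r dr dθ dz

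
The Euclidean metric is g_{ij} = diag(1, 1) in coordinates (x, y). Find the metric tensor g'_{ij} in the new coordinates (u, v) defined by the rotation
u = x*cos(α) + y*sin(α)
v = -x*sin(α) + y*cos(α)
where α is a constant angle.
Invert the transformation: x = u*cos(α) - v*sin(α), y = u*sin(α) + v*cos(α)
g'_{ij} = (∂x^k/∂x'^i)(∂x^l/∂x'^j) g_{kl}; with g_{kl} = δ_{kl} this is Σ_k (∂x^k/∂x'^i)(∂x^k/∂x'^j).
Jacobian: ∂x/∂u = cos(α), ∂x/∂v = -sin(α), ∂y/∂u = sin(α), ∂y/∂v = cos(α)
g'_{uu} = (cos(α))(cos(α)) + (sin(α))(sin(α)) = 1
g'_{uv} = (cos(α))(-sin(α)) + (sin(α))(cos(α)) = 0
g'_{vv} = (-sin(α))(-sin(α)) + (cos(α))(cos(α)) = 1
g'_{ij} = diag(1, 1)
The Euclidean metric is invariant under rotations.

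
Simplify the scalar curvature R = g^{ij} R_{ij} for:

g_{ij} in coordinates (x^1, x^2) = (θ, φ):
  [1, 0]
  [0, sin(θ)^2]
Non-zero Christoffel symbols (Γ^k_{ij} = Γ^k_{ji}):
Γ^θ_{φ φ} = -sin(2*θ)/2
Γ^φ_{θ φ} = 1/tan(θ)
Ricci tensor (R_{ij} = R^k_{ikj}): R_{θθ} = 1, R_{θφ} = 0, R_{φφ} = sin(θ)^2
Inverse metric: g^{θθ} = 1, g^{φφ} = 1/sin(θ)^2
R = g^{ij} R_{ij} = (1)(1) + (1/sin(θ)^2)(sin(θ)^2) = 2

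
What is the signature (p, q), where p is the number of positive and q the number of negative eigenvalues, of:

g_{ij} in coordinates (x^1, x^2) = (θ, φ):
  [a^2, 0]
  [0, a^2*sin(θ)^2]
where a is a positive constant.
The metric is diagonal, so its eigenvalues are the diagonal entries: a^2, a^2*sin(θ)^2 (at a generic point, where coordinate-dependent entries are positive).
2 positive, 0 negative.
(2, 0) - Riemannian (positive definite)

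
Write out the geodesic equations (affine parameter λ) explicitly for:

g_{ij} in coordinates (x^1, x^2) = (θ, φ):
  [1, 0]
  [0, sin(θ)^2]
Geodesic equation: d^2x^k/dλ^2 + Γ^k_{ij} (dx^i/dλ)(dx^j/dλ) = 0.
Non-zero Christoffel symbols:
Γ^θ_{φ φ} = -sin(2*θ)/2
Γ^φ_{θ φ} = 1/tan(θ)
Substituting (the symmetric pair Γ^k_{ij}, Γ^k_{ji} combines into a factor 2):
d^2θ/dλ^2 - (sin(2*θ)/2) (dφ/dλ)^2 = 0
d^2φ/dλ^2 + (2/tan(θ)) (dθ/dλ)(dφ/dλ) = 0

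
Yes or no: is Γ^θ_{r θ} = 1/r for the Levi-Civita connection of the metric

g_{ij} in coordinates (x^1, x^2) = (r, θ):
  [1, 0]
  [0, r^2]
Γ^θ_{r θ} = (1/2) g^{θθ} (∂_r g_{θθ} + ∂_θ g_{θr} - ∂_θ g_{rθ}) = (1/2)(1/r^2)((2*r) + (0) - (0)) = 1/r
This equals the proposed value 1/r.
Yes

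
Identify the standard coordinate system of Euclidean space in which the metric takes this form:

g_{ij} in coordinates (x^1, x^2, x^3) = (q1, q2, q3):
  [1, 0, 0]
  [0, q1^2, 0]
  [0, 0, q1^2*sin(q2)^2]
The line element ds^2 = dq1^2 + q1^2 dq2^2 + q1^2 sin(q2)^2 dq3^2 is dr^2 + r^2 dθ^2 + r^2 sin(θ)^2 dφ^2 with q1 = r, q2 = θ, q3 = φ.
spherical coordinates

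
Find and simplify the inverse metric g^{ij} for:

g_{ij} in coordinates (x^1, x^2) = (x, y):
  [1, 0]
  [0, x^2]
The metric is diagonal, so g^{ij} is diagonal with entries 1/g_{ii}: diag(1, 1/(x^2)).
g^{ij}:
  [1, 0]
  [0, 1/x^2]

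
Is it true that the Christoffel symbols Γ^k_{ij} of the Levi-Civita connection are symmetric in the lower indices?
The Levi-Civita connection is torsion-free, which is exactly Γ^k_{ij} = Γ^k_{ji}.
Yes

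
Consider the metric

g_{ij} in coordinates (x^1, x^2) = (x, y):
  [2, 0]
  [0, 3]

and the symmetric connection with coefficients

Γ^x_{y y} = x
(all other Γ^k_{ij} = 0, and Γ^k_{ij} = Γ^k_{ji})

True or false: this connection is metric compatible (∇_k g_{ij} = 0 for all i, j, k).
Using ∇_k g_{ij} = ∂_k g_{ij} - Γ^m_{ki} g_{mj} - Γ^m_{kj} g_{im}:
∇_y g_{xy} = (0) - (0) - (2*x) = -2*x ≠ 0
So the connection is not metric compatible (it is not the Levi-Civita connection).
False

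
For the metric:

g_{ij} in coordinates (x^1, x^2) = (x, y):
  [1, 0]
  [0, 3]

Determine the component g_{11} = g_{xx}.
With x^1 = x, x^2 = y, g_{11} = g_{xx} is the row-1, column-1 entry of the matrix.
g_{11} = 1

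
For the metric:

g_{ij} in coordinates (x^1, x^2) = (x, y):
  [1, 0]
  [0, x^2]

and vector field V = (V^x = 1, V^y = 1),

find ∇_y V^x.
Non-zero Christoffel symbols:
Γ^x_{y y} = -x
Γ^y_{x y} = 1/x
∇_y V^x = ∂_y V^x + Γ^x_{y j} V^j
  = (0) + (0)(1) + (-x)(1)
  = -x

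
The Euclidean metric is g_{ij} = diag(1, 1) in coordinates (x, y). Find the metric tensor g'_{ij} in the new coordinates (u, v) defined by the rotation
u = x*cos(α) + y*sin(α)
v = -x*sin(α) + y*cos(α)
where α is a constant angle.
Invert the transformation: x = u*cos(α) - v*sin(α), y = u*sin(α) + v*cos(α)
g'_{ij} = (∂x^k/∂x'^i)(∂x^l/∂x'^j) g_{kl}; with g_{kl} = δ_{kl} this is Σ_k (∂x^k/∂x'^i)(∂x^k/∂x'^j).
Jacobian: ∂x/∂u = cos(α), ∂x/∂v = -sin(α), ∂y/∂u = sin(α), ∂y/∂v = cos(α)
g'_{uu} = (cos(α))(cos(α)) + (sin(α))(sin(α)) = 1
g'_{uv} = (cos(α))(-sin(α)) + (sin(α))(cos(α)) = 0
g'_{vv} = (-sin(α))(-sin(α)) + (cos(α))(cos(α)) = 1
g'_{ij} = diag(1, 1)
The Euclidean metric is invariant under rotations.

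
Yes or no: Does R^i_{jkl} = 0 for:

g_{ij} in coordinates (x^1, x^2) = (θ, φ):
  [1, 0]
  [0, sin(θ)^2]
Non-zero Christoffel symbols:
Γ^θ_{φ φ} = -sin(2*θ)/2
Γ^φ_{θ φ} = 1/tan(θ)
Ricci tensor: R_{θθ} = 1, R_{θφ} = 0, R_{φφ} = sin(θ)^2
The Ricci tensor is non-zero, so the Riemann tensor is non-zero: not flat.
No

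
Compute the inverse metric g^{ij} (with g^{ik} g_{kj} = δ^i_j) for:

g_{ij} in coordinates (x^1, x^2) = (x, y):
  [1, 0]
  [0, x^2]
The metric is diagonal, so g^{ij} is diagonal with entries 1/g_{ii}: diag(1, 1/(x^2)).
g^{ij}:
  [1, 0]
  [0, 1/x^2]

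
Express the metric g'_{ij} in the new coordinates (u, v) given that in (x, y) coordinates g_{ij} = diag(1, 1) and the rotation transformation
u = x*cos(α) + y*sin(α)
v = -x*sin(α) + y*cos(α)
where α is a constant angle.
Invert the transformation: x = u*cos(α) - v*sin(α), y = u*sin(α) + v*cos(α)
g'_{ij} = (∂x^k/∂x'^i)(∂x^l/∂x'^j) g_{kl}; with g_{kl} = δ_{kl} this is Σ_k (∂x^k/∂x'^i)(∂x^k/∂x'^j).
Jacobian: ∂x/∂u = cos(α), ∂x/∂v = -sin(α), ∂y/∂u = sin(α), ∂y/∂v = cos(α)
g'_{uu} = (cos(α))(cos(α)) + (sin(α))(sin(α)) = 1
g'_{uv} = (cos(α))(-sin(α)) + (sin(α))(cos(α)) = 0
g'_{vv} = (-sin(α))(-sin(α)) + (cos(α))(cos(α)) = 1
g'_{ij} = diag(1, 1)
The Euclidean metric is invariant under rotations.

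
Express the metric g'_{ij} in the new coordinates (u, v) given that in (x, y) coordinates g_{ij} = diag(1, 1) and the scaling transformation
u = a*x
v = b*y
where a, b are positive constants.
Invert the transformation: x = u/a, y = v/b
g'_{ij} = (∂x^k/∂x'^i)(∂x^l/∂x'^j) g_{kl}; with g_{kl} = δ_{kl} this is Σ_k (∂x^k/∂x'^i)(∂x^k/∂x'^j).
Jacobian: ∂x/∂u = 1/a, ∂x/∂v = 0, ∂y/∂u = 0, ∂y/∂v = 1/b
g'_{uu} = (1/a)(1/a) + (0)(0) = 1/a^2
g'_{uv} = (1/a)(0) + (0)(1/b) = 0
g'_{vv} = (0)(0) + (1/b)(1/b) = 1/b^2
g'_{ij} = diag(1/a^2, 1/b^2)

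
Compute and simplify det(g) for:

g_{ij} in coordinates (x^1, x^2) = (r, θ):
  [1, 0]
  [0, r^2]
For a 2×2 metric: det(g) = g_{11}·g_{22} - g_{12}·g_{21}
= (1)·(r^2) - (0)·(0)
= r^2 - 0
det(g) = r^2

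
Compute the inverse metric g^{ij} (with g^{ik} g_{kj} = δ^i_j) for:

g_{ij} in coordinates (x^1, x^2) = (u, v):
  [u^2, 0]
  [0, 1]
The metric is diagonal, so g^{ij} is diagonal with entries 1/g_{ii}: diag(1/(u^2), 1).
g^{ij}:
  [1/u^2, 0]
  [0, 1]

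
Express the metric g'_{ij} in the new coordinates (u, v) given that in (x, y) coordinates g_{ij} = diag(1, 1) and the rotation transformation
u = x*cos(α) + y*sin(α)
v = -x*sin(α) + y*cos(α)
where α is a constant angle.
Invert the transformation: x = u*cos(α) - v*sin(α), y = u*sin(α) + v*cos(α)
g'_{ij} = (∂x^k/∂x'^i)(∂x^l/∂x'^j) g_{kl}; with g_{kl} = δ_{kl} this is Σ_k (∂x^k/∂x'^i)(∂x^k/∂x'^j).
Jacobian: ∂x/∂u = cos(α), ∂x/∂v = -sin(α), ∂y/∂u = sin(α), ∂y/∂v = cos(α)
g'_{uu} = (cos(α))(cos(α)) + (sin(α))(sin(α)) = 1
g'_{uv} = (cos(α))(-sin(α)) + (sin(α))(cos(α)) = 0
g'_{vv} = (-sin(α))(-sin(α)) + (cos(α))(cos(α)) = 1
g'_{ij} = diag(1, 1)
The Euclidean metric is invariant under rotations.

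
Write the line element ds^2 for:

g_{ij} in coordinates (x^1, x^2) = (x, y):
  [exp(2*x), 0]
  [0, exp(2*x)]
ds^2 = g_{ij} dx^i dx^j; only the non-zero components contribute.
ds^2 = exp(2*x) dx^2 + exp(2*x) dy^2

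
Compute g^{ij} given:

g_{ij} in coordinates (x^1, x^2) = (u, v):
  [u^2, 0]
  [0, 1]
The metric is diagonal, so g^{ij} is diagonal with entries 1/g_{ii}: diag(1/(u^2), 1).
g^{ij}:
  [1/u^2, 0]
  [0, 1]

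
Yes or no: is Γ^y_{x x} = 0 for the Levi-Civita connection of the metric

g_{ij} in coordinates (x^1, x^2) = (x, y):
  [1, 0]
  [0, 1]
Γ^y_{x x} = (1/2) g^{yy} (∂_x g_{yx} + ∂_x g_{yx} - ∂_y g_{xx}) = (1/2)(1)((0) + (0) - (0)) = 0
This equals the proposed value 0.
Yes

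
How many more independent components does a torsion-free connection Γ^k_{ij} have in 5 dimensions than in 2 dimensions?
Independent components in n dimensions: n × n(n+1)/2 = n^2(n+1)/2.
5D: 5 × 15 = 75
2D: 2 × 3 = 6
Difference = 75 - 6 = 69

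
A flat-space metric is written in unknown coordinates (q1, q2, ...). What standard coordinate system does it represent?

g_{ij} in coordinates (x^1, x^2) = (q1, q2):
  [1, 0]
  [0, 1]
All components are constant and the metric is the identity, i.e. orthonormal rectilinear coordinates.
Cartesian (2D) coordinates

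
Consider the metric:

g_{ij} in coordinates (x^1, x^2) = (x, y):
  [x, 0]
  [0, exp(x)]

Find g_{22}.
With x^1 = x, x^2 = y, g_{22} = g_{yy} is the row-2, column-2 entry of the matrix.
g_{22} = exp(x)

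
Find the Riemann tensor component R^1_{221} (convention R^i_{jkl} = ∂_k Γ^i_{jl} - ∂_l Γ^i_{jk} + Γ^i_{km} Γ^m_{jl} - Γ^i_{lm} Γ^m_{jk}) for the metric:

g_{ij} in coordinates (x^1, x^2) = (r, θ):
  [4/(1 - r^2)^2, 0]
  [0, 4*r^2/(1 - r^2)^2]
Non-zero Christoffel symbols (Γ^k_{ij} = Γ^k_{ji}):
Γ^r_{r r} = 2*r/(1 - r^2)
Γ^r_{θ θ} = (r^3 + r)/(r^2 - 1)
Γ^θ_{r θ} = (-r^2 - 1)/(r^3 - r)
R^r_{θ θ r} = ∂_θ Γ^r_{θ r} - ∂_r Γ^r_{θ θ} + Γ^r_{θ m} Γ^m_{θ r} - Γ^r_{r m} Γ^m_{θ θ}
  = (0) - ((r^4 - 4*r^2 - 1)/(r^2 - 1)^2) + (-(r^2 + 1)^2/(r^2 - 1)^2) - (-2*r^2*(r^2 + 1)/(r^2 - 1)^2) = 4*r^2/(r^2 - 1)^2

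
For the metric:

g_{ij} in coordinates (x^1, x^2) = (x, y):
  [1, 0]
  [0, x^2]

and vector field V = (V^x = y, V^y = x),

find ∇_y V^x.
Non-zero Christoffel symbols:
Γ^x_{y y} = -x
Γ^y_{x y} = 1/x
∇_y V^x = ∂_y V^x + Γ^x_{y j} V^j
  = (1) + (0)(y) + (-x)(x)
  = 1 - x^2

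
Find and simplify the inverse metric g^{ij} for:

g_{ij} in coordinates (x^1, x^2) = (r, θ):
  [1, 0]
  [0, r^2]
The metric is diagonal, so g^{ij} is diagonal with entries 1/g_{ii}: diag(1, 1/(r^2)).
g^{ij}:
  [1, 0]
  [0, 1/r^2]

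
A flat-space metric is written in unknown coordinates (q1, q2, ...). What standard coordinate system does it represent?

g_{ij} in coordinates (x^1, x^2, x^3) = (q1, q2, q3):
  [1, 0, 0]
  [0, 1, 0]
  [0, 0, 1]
All components are constant and the metric is the identity, i.e. orthonormal rectilinear coordinates.
Cartesian (3D) coordinates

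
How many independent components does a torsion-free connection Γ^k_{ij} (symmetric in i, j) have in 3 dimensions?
Γ^k_{ij} has n choices for the upper index and n(n+1)/2 independent symmetric lower index pairs.
Total = 3 × 3×4/2 = 3 × 6 = 18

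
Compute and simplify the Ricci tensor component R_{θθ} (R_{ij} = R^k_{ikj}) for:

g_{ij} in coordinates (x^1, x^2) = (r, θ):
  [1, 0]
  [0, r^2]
Non-zero Christoffel symbols (Γ^k_{ij} = Γ^k_{ji}):
Γ^r_{θ θ} = -r
Γ^θ_{r θ} = 1/r
R^r_{θ r θ} = ∂_r Γ^r_{θ θ} - ∂_θ Γ^r_{θ r} + Γ^r_{r m} Γ^m_{θ θ} - Γ^r_{θ m} Γ^m_{θ r}
  = (-1) - (0) + (0) - (-1) = 0
R^θ_{θ θ θ} = 0 (a repeated index in an antisymmetric pair)
R_{θθ} = R^r_{θ r θ} + R^θ_{θ θ θ} = (0) + (0) = 0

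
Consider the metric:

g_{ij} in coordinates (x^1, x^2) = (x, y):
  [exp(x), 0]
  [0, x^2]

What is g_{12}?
With x^1 = x, x^2 = y, g_{12} = g_{xy} is the row-1, column-2 entry of the matrix.
g_{12} = 0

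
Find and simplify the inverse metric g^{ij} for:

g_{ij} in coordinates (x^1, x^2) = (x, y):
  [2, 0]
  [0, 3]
The metric is diagonal, so g^{ij} is diagonal with entries 1/g_{ii}: diag(1/2, 1/3).
g^{ij}:
  [1/2, 0]
  [0, 1/3]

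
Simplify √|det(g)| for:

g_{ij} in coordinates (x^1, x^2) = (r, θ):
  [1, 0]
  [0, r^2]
det(g) = r^2
√|det(g)| = r
Volume element: dV = r dr dθ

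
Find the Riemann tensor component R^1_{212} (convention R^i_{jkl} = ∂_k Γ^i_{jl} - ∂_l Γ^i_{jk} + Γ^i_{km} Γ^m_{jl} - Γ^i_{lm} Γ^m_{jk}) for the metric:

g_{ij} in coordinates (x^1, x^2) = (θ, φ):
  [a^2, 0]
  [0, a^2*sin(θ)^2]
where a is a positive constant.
Non-zero Christoffel symbols (Γ^k_{ij} = Γ^k_{ji}):
Γ^θ_{φ φ} = -sin(2*θ)/2
Γ^φ_{θ φ} = 1/tan(θ)
R^θ_{φ θ φ} = ∂_θ Γ^θ_{φ φ} - ∂_φ Γ^θ_{φ θ} + Γ^θ_{θ m} Γ^m_{φ φ} - Γ^θ_{φ m} Γ^m_{φ θ}
  = (-cos(2*θ)) - (0) + (0) - (-cos(θ)^2) = sin(θ)^2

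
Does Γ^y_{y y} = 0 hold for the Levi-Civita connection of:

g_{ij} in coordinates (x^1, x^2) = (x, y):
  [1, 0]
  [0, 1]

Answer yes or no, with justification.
Γ^y_{y y} = (1/2) g^{yy} (∂_y g_{yy} + ∂_y g_{yy} - ∂_y g_{yy}) = (1/2)(1)((0) + (0) - (0)) = 0
This equals the proposed value 0.
Yes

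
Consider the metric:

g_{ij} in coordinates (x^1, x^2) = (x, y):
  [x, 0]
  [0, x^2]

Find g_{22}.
With x^1 = x, x^2 = y, g_{22} = g_{yy} is the row-2, column-2 entry of the matrix.
g_{22} = x^2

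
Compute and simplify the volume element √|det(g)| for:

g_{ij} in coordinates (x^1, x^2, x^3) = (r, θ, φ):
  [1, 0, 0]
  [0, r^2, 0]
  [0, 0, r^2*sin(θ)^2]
det(g) = r^4*sin(θ)^2
√|det(g)| = r^2*sin(θ) (taking 0 < θ < π so that |sin(θ)| = sin(θ))
Volume element: dV = r^2*sin(θ) dr dθ dφ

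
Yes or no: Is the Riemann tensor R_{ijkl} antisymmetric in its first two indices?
R_{ijkl} = -R_{jikl} (follows from metric compatibility).
Yes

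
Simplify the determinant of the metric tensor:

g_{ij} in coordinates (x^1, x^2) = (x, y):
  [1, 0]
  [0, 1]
For a 2×2 metric: det(g) = g_{11}·g_{22} - g_{12}·g_{21}
= (1)·(1) - (0)·(0)
= 1 - 0
det(g) = 1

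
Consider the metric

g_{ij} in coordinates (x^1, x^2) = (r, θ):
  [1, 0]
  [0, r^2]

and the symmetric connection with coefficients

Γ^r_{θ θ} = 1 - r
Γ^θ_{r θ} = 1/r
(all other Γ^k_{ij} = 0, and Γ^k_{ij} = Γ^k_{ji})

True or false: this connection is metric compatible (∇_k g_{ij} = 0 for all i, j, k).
Using ∇_k g_{ij} = ∂_k g_{ij} - Γ^m_{ki} g_{mj} - Γ^m_{kj} g_{im}:
∇_θ g_{rθ} = (0) - (r) - (1 - r) = -1 ≠ 0
So the connection is not metric compatible (it is not the Levi-Civita connection).
False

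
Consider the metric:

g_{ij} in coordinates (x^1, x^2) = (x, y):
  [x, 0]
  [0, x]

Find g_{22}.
With x^1 = x, x^2 = y, g_{22} = g_{yy} is the row-2, column-2 entry of the matrix.
g_{22} = x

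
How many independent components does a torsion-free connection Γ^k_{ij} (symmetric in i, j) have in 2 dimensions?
Γ^k_{ij} has n choices for the upper index and n(n+1)/2 independent symmetric lower index pairs.
Total = 2 × 2×3/2 = 2 × 3 = 6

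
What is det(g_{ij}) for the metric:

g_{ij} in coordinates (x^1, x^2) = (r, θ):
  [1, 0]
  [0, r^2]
For a 2×2 metric: det(g) = g_{11}·g_{22} - g_{12}·g_{21}
= (1)·(r^2) - (0)·(0)
= r^2 - 0
det(g) = r^2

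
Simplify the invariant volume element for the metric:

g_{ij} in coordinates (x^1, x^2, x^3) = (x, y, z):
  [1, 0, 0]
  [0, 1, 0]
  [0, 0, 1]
det(g) = 1
√|det(g)| = 1
Volume element: dV = 1 dx dy dz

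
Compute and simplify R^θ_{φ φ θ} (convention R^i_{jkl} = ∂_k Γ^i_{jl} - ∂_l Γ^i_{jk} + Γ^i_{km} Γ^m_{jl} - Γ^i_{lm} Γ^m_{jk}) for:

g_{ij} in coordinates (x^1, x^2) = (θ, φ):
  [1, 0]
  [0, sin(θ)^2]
Non-zero Christoffel symbols (Γ^k_{ij} = Γ^k_{ji}):
Γ^θ_{φ φ} = -sin(2*θ)/2
Γ^φ_{θ φ} = 1/tan(θ)
R^θ_{φ φ θ} = ∂_φ Γ^θ_{φ θ} - ∂_θ Γ^θ_{φ φ} + Γ^θ_{φ m} Γ^m_{φ θ} - Γ^θ_{θ m} Γ^m_{φ φ}
  = (0) - (-cos(2*θ)) + (-cos(θ)^2) - (0) = -sin(θ)^2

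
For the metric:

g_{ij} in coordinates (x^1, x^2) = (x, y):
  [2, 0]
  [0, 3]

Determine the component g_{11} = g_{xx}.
With x^1 = x, x^2 = y, g_{11} = g_{xx} is the row-1, column-1 entry of the matrix.
g_{11} = 2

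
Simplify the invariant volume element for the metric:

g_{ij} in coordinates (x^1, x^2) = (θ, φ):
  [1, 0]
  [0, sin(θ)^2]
det(g) = sin(θ)^2
√|det(g)| = sin(θ) (taking 0 < θ < π so that |sin(θ)| = sin(θ))
Volume element: dV = sin(θ) dθ dφ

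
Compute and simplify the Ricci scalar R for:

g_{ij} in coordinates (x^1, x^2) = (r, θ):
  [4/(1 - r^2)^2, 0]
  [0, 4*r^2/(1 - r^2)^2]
Non-zero Christoffel symbols (Γ^k_{ij} = Γ^k_{ji}):
Γ^r_{r r} = 2*r/(1 - r^2)
Γ^r_{θ θ} = (r^3 + r)/(r^2 - 1)
Γ^θ_{r θ} = (-r^2 - 1)/(r^3 - r)
Ricci tensor (R_{ij} = R^k_{ikj}): R_{rr} = -4/(r^2 - 1)^2, R_{rθ} = 0, R_{θθ} = -4*r^2/(r^2 - 1)^2
Inverse metric: g^{rr} = (1 - r^2)^2/4, g^{θθ} = (1 - r^2)^2/(4*r^2)
R = g^{ij} R_{ij} = ((1 - r^2)^2/4)(-4/(r^2 - 1)^2) + ((1 - r^2)^2/(4*r^2))(-4*r^2/(r^2 - 1)^2) = -2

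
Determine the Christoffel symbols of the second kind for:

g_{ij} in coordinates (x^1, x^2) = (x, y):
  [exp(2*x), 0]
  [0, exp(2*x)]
Using Γ^k_{ij} = (1/2) g^{km} (∂_i g_{mj} + ∂_j g_{mi} - ∂_m g_{ij}); the metric is diagonal, so only the m = k term contributes.
Non-zero symbols (using the symmetry Γ^k_{ij} = Γ^k_{ji}):
Γ^x_{x x} = (1/2) g^{xx} (∂_x g_{xx} + ∂_x g_{xx} - ∂_x g_{xx}) = (1/2)(exp(-2*x))((2*exp(2*x)) + (2*exp(2*x)) - (2*exp(2*x))) = 1
Γ^x_{y y} = (1/2) g^{xx} (∂_y g_{xy} + ∂_y g_{xy} - ∂_x g_{yy}) = (1/2)(exp(-2*x))((0) + (0) - (2*exp(2*x))) = -1
Γ^y_{x y} = (1/2) g^{yy} (∂_x g_{yy} + ∂_y g_{yx} - ∂_y g_{xy}) = (1/2)(exp(-2*x))((2*exp(2*x)) + (0) - (0)) = 1
All other Christoffel symbols are zero.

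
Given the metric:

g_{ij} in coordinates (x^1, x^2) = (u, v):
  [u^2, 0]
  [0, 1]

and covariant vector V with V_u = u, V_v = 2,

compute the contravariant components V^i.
Inverse metric (diagonal): g^{uu} = 1/u^2, g^{vv} = 1
V^i = g^{ij} V_j:
V^u = (1/u^2)(u) + (0)(2) = 1/u
V^v = (0)(u) + (1)(2) = 2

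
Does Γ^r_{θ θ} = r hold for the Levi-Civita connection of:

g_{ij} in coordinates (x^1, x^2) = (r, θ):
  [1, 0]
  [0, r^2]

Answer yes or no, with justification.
Γ^r_{θ θ} = (1/2) g^{rr} (∂_θ g_{rθ} + ∂_θ g_{rθ} - ∂_r g_{θθ}) = (1/2)(1)((0) + (0) - (2*r)) = -r
This differs from the proposed value r.
No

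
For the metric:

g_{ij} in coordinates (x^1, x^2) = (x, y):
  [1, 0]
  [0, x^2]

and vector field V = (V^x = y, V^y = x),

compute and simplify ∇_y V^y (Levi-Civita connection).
Non-zero Christoffel symbols:
Γ^x_{y y} = -x
Γ^y_{x y} = 1/x
∇_y V^y = ∂_y V^y + Γ^y_{y j} V^j
  = (0) + (1/x)(y) + (0)(x)
  = y/x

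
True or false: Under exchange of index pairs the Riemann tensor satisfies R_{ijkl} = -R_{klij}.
The pair-exchange symmetry has a plus sign: R_{ijkl} = +R_{klij}.
False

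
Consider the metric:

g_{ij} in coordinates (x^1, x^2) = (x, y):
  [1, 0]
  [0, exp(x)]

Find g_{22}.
With x^1 = x, x^2 = y, g_{22} = g_{yy} is the row-2, column-2 entry of the matrix.
g_{22} = exp(x)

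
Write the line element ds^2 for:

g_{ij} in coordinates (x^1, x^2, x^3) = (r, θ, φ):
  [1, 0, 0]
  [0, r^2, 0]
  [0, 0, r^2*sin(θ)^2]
ds^2 = g_{ij} dx^i dx^j; only the non-zero components contribute.
ds^2 = dr^2 + r^2 dθ^2 + r^2*sin(θ)^2 dφ^2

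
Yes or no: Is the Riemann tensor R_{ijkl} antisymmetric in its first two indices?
R_{ijkl} = -R_{jikl} (follows from metric compatibility).
Yes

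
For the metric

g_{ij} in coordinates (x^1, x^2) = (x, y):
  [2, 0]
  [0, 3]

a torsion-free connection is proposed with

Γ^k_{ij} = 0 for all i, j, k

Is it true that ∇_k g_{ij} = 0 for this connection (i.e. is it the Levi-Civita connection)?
Using ∇_k g_{ij} = ∂_k g_{ij} - Γ^m_{ki} g_{mj} - Γ^m_{kj} g_{im}:
e.g. ∇_x g_{xx} = (0) - (0) - (0) = 0
Every component ∇_k g_{ij} vanishes: the connection is metric compatible.
Yes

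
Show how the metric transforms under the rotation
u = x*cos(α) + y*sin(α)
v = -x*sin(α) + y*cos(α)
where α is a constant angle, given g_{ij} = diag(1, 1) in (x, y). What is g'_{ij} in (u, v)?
Invert the transformation: x = u*cos(α) - v*sin(α), y = u*sin(α) + v*cos(α)
g'_{ij} = (∂x^k/∂x'^i)(∂x^l/∂x'^j) g_{kl}; with g_{kl} = δ_{kl} this is Σ_k (∂x^k/∂x'^i)(∂x^k/∂x'^j).
Jacobian: ∂x/∂u = cos(α), ∂x/∂v = -sin(α), ∂y/∂u = sin(α), ∂y/∂v = cos(α)
g'_{uu} = (cos(α))(cos(α)) + (sin(α))(sin(α)) = 1
g'_{uv} = (cos(α))(-sin(α)) + (sin(α))(cos(α)) = 0
g'_{vv} = (-sin(α))(-sin(α)) + (cos(α))(cos(α)) = 1
g'_{ij} = diag(1, 1)
The Euclidean metric is invariant under rotations.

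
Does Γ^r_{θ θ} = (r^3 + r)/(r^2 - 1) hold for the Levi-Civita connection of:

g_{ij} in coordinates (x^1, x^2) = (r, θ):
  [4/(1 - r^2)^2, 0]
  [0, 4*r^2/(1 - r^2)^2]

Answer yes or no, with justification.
Γ^r_{θ θ} = (1/2) g^{rr} (∂_θ g_{rθ} + ∂_θ g_{rθ} - ∂_r g_{θθ}) = (1/2)((1 - r^2)^2/4)((0) + (0) - (-8*(r^3 + r)/(r^2 - 1)^3)) = (r^3 + r)/(r^2 - 1)
This equals the proposed value (r^3 + r)/(r^2 - 1).
Yes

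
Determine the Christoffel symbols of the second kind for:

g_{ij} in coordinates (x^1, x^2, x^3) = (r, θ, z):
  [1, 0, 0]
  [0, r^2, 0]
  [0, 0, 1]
Using Γ^k_{ij} = (1/2) g^{km} (∂_i g_{mj} + ∂_j g_{mi} - ∂_m g_{ij}); the metric is diagonal, so only the m = k term contributes.
Non-zero symbols (using the symmetry Γ^k_{ij} = Γ^k_{ji}):
Γ^r_{θ θ} = (1/2) g^{rr} (∂_θ g_{rθ} + ∂_θ g_{rθ} - ∂_r g_{θθ}) = (1/2)(1)((0) + (0) - (2*r)) = -r
Γ^θ_{r θ} = (1/2) g^{θθ} (∂_r g_{θθ} + ∂_θ g_{θr} - ∂_θ g_{rθ}) = (1/2)(1/r^2)((2*r) + (0) - (0)) = 1/r
All other Christoffel symbols are zero.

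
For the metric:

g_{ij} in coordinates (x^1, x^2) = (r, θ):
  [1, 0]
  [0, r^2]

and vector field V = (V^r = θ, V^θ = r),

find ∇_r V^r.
Non-zero Christoffel symbols:
Γ^r_{θ θ} = -r
Γ^θ_{r θ} = 1/r
∇_r V^r = ∂_r V^r + Γ^r_{r j} V^j
  = (0) + (0)(θ) + (0)(r)
  = 0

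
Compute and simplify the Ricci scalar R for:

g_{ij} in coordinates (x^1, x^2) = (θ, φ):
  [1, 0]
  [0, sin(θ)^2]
Non-zero Christoffel symbols (Γ^k_{ij} = Γ^k_{ji}):
Γ^θ_{φ φ} = -sin(2*θ)/2
Γ^φ_{θ φ} = 1/tan(θ)
Ricci tensor (R_{ij} = R^k_{ikj}): R_{θθ} = 1, R_{θφ} = 0, R_{φφ} = sin(θ)^2
Inverse metric: g^{θθ} = 1, g^{φφ} = 1/sin(θ)^2
R = g^{ij} R_{ij} = (1)(1) + (1/sin(θ)^2)(sin(θ)^2) = 2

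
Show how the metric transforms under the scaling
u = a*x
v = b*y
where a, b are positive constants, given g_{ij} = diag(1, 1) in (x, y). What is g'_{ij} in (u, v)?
Invert the transformation: x = u/a, y = v/b
g'_{ij} = (∂x^k/∂x'^i)(∂x^l/∂x'^j) g_{kl}; with g_{kl} = δ_{kl} this is Σ_k (∂x^k/∂x'^i)(∂x^k/∂x'^j).
Jacobian: ∂x/∂u = 1/a, ∂x/∂v = 0, ∂y/∂u = 0, ∂y/∂v = 1/b
g'_{uu} = (1/a)(1/a) + (0)(0) = 1/a^2
g'_{uv} = (1/a)(0) + (0)(1/b) = 0
g'_{vv} = (0)(0) + (1/b)(1/b) = 1/b^2
g'_{ij} = diag(1/a^2, 1/b^2)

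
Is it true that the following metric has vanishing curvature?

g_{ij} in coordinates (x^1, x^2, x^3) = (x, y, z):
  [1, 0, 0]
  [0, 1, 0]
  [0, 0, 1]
All metric components are constant, so every Christoffel symbol vanishes and R^i_{jkl} = 0.
Yes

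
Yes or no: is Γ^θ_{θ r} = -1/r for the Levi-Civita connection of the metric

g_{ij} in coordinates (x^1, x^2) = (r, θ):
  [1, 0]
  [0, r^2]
Γ^θ_{θ r} = (1/2) g^{θθ} (∂_θ g_{θr} + ∂_r g_{θθ} - ∂_θ g_{θr}) = (1/2)(1/r^2)((0) + (2*r) - (0)) = 1/r
This differs from the proposed value -1/r.
No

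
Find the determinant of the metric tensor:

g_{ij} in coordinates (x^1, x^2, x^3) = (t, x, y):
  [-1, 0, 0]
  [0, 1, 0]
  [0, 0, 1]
Diagonal metric: det(g) = g_{11}·g_{22}·g_{33}
= (-1)·(1)·(1)
det(g) = -1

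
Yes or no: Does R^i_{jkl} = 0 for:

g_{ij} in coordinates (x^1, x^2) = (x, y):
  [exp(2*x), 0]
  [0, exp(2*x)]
Non-zero Christoffel symbols:
Γ^x_{x x} = 1
Γ^x_{y y} = -1
Γ^y_{x y} = 1
Ricci tensor: R_{xx} = 0, R_{xy} = 0, R_{yy} = 0
All R_{ij} vanish; in 2 dimensions the Riemann tensor is fully determined by the Ricci tensor, so R^i_{jkl} = 0: the metric is flat (curvilinear coordinates on flat space).
Yes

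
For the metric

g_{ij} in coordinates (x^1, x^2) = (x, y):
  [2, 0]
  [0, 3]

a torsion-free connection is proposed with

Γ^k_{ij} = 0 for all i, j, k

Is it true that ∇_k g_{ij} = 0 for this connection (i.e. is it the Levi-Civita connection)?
Using ∇_k g_{ij} = ∂_k g_{ij} - Γ^m_{ki} g_{mj} - Γ^m_{kj} g_{im}:
e.g. ∇_x g_{yy} = (0) - (0) - (0) = 0
Every component ∇_k g_{ij} vanishes: the connection is metric compatible.
Yes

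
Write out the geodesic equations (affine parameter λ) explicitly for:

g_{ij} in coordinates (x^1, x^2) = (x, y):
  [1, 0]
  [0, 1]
Geodesic equation: d^2x^k/dλ^2 + Γ^k_{ij} (dx^i/dλ)(dx^j/dλ) = 0.
All Christoffel symbols vanish, so the geodesics are straight lines:
d^2x/dλ^2 = 0
d^2y/dλ^2 = 0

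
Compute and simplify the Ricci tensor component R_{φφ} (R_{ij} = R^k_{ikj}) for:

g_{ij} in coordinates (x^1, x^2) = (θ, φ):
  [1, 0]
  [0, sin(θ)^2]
Non-zero Christoffel symbols (Γ^k_{ij} = Γ^k_{ji}):
Γ^θ_{φ φ} = -sin(2*θ)/2
Γ^φ_{θ φ} = 1/tan(θ)
R^θ_{φ θ φ} = ∂_θ Γ^θ_{φ φ} - ∂_φ Γ^θ_{φ θ} + Γ^θ_{θ m} Γ^m_{φ φ} - Γ^θ_{φ m} Γ^m_{φ θ}
  = (-cos(2*θ)) - (0) + (0) - (-cos(θ)^2) = sin(θ)^2
R^φ_{φ φ φ} = 0 (a repeated index in an antisymmetric pair)
R_{φφ} = R^θ_{φ θ φ} + R^φ_{φ φ φ} = (sin(θ)^2) + (0) = sin(θ)^2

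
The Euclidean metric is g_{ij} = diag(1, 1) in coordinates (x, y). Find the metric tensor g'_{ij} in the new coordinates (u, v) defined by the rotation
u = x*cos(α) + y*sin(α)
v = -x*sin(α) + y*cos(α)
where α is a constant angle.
Invert the transformation: x = u*cos(α) - v*sin(α), y = u*sin(α) + v*cos(α)
g'_{ij} = (∂x^k/∂x'^i)(∂x^l/∂x'^j) g_{kl}; with g_{kl} = δ_{kl} this is Σ_k (∂x^k/∂x'^i)(∂x^k/∂x'^j).
Jacobian: ∂x/∂u = cos(α), ∂x/∂v = -sin(α), ∂y/∂u = sin(α), ∂y/∂v = cos(α)
g'_{uu} = (cos(α))(cos(α)) + (sin(α))(sin(α)) = 1
g'_{uv} = (cos(α))(-sin(α)) + (sin(α))(cos(α)) = 0
g'_{vv} = (-sin(α))(-sin(α)) + (cos(α))(cos(α)) = 1
g'_{ij} = diag(1, 1)
The Euclidean metric is invariant under rotations.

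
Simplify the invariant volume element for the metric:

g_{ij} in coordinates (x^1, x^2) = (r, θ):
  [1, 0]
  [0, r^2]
det(g) = r^2
√|det(g)| = r
Volume element: dV = r dr dθ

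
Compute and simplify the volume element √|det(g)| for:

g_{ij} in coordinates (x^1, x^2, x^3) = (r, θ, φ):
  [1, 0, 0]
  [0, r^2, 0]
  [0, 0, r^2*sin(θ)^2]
det(g) = r^4*sin(θ)^2
√|det(g)| = r^2*sin(θ) (taking 0 < θ < π so that |sin(θ)| = sin(θ))
Volume element: dV = r^2*sin(θ) dr dθ dφ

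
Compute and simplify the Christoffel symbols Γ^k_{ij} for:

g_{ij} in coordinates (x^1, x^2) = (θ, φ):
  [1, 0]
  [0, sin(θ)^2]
Using Γ^k_{ij} = (1/2) g^{km} (∂_i g_{mj} + ∂_j g_{mi} - ∂_m g_{ij}); the metric is diagonal, so only the m = k term contributes.
Non-zero symbols (using the symmetry Γ^k_{ij} = Γ^k_{ji}):
Γ^θ_{φ φ} = (1/2) g^{θθ} (∂_φ g_{θφ} + ∂_φ g_{θφ} - ∂_θ g_{φφ}) = (1/2)(1)((0) + (0) - (sin(2*θ))) = -sin(2*θ)/2
Γ^φ_{θ φ} = (1/2) g^{φφ} (∂_θ g_{φφ} + ∂_φ g_{φθ} - ∂_φ g_{θφ}) = (1/2)(1/sin(θ)^2)((sin(2*θ)) + (0) - (0)) = 1/tan(θ)
All other Christoffel symbols are zero.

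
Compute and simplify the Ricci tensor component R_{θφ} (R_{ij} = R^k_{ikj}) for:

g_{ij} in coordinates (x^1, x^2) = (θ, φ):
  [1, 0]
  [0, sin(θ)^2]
Non-zero Christoffel symbols (Γ^k_{ij} = Γ^k_{ji}):
Γ^θ_{φ φ} = -sin(2*θ)/2
Γ^φ_{θ φ} = 1/tan(θ)
R^θ_{θ θ φ} = 0 (a repeated index in an antisymmetric pair)
R^φ_{θ φ φ} = 0 (a repeated index in an antisymmetric pair)
R_{θφ} = R^θ_{θ θ φ} + R^φ_{θ φ φ} = (0) + (0) = 0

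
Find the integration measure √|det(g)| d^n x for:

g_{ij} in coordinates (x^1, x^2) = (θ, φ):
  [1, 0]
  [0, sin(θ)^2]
det(g) = sin(θ)^2
√|det(g)| = sin(θ) (taking 0 < θ < π so that |sin(θ)| = sin(θ))
Volume element: dV = sin(θ) dθ dφ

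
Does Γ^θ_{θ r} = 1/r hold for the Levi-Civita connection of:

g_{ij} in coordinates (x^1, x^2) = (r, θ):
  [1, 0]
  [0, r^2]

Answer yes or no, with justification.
Γ^θ_{θ r} = (1/2) g^{θθ} (∂_θ g_{θr} + ∂_r g_{θθ} - ∂_θ g_{θr}) = (1/2)(1/r^2)((0) + (2*r) - (0)) = 1/r
This equals the proposed value 1/r.
Yes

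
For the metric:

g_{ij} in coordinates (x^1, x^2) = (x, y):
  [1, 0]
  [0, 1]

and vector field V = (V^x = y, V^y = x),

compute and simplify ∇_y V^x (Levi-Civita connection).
All Christoffel symbols are zero.
∇_y V^x = ∂_y V^x + Γ^x_{y j} V^j
  = (1) + (0)(y) + (0)(x)
  = 1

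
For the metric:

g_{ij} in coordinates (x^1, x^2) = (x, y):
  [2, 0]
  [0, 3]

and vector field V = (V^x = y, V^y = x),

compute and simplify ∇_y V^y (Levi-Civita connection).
All Christoffel symbols are zero.
∇_y V^y = ∂_y V^y + Γ^y_{y j} V^j
  = (0) + (0)(y) + (0)(x)
  = 0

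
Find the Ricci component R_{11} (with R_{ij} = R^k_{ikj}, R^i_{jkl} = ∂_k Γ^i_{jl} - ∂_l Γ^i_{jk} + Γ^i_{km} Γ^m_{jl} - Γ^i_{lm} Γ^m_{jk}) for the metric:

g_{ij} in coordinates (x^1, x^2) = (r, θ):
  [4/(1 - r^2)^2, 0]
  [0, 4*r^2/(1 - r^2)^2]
Non-zero Christoffel symbols (Γ^k_{ij} = Γ^k_{ji}):
Γ^r_{r r} = 2*r/(1 - r^2)
Γ^r_{θ θ} = (r^3 + r)/(r^2 - 1)
Γ^θ_{r θ} = (-r^2 - 1)/(r^3 - r)
R^r_{r r r} = 0 (a repeated index in an antisymmetric pair)
R^θ_{r θ r} = ∂_θ Γ^θ_{r r} - ∂_r Γ^θ_{r θ} + Γ^θ_{θ m} Γ^m_{r r} - Γ^θ_{r m} Γ^m_{r θ}
  = (0) - ((r^4 + 4*r^2 - 1)/(r^3 - r)^2) + (2*(r^2 + 1)/(r^2 - 1)^2) - ((r^2 + 1)^2/(r^3 - r)^2) = -4/(r^2 - 1)^2
R_{rr} = R^r_{r r r} + R^θ_{r θ r} = (0) + (-4/(r^2 - 1)^2) = -4/(r^2 - 1)^2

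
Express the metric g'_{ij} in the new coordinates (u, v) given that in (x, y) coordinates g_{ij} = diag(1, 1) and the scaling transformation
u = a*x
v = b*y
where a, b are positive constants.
Invert the transformation: x = u/a, y = v/b
g'_{ij} = (∂x^k/∂x'^i)(∂x^l/∂x'^j) g_{kl}; with g_{kl} = δ_{kl} this is Σ_k (∂x^k/∂x'^i)(∂x^k/∂x'^j).
Jacobian: ∂x/∂u = 1/a, ∂x/∂v = 0, ∂y/∂u = 0, ∂y/∂v = 1/b
g'_{uu} = (1/a)(1/a) + (0)(0) = 1/a^2
g'_{uv} = (1/a)(0) + (0)(1/b) = 0
g'_{vv} = (0)(0) + (1/b)(1/b) = 1/b^2
g'_{ij} = diag(1/a^2, 1/b^2)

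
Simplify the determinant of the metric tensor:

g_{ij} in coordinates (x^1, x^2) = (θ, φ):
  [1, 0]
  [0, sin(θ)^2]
For a 2×2 metric: det(g) = g_{11}·g_{22} - g_{12}·g_{21}
= (1)·(sin(θ)^2) - (0)·(0)
= sin(θ)^2 - 0
det(g) = sin(θ)^2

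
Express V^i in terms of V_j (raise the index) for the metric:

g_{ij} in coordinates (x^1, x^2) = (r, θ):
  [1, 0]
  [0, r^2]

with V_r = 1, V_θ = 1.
Inverse metric (diagonal): g^{rr} = 1, g^{θθ} = 1/r^2
V^i = g^{ij} V_j:
V^r = (1)(1) + (0)(1) = 1
V^θ = (0)(1) + (1/r^2)(1) = 1/r^2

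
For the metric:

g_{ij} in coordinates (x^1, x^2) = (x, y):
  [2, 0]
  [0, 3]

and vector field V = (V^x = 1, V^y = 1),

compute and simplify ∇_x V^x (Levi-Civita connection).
All Christoffel symbols are zero.
∇_x V^x = ∂_x V^x + Γ^x_{x j} V^j
  = (0) + (0)(1) + (0)(1)
  = 0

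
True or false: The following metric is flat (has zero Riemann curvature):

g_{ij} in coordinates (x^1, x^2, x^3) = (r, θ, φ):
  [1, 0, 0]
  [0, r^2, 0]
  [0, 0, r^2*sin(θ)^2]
Non-zero Christoffel symbols:
Γ^r_{θ θ} = -r
Γ^r_{φ φ} = -r*sin(θ)^2
Γ^θ_{r θ} = 1/r
Γ^θ_{φ φ} = -sin(2*θ)/2
Γ^φ_{r φ} = 1/r
Γ^φ_{θ φ} = 1/tan(θ)
Ricci tensor: R_{rr} = 0, R_{rθ} = 0, R_{rφ} = 0, R_{θθ} = 0, R_{θφ} = 0, R_{φφ} = 0
All R_{ij} vanish; in 3 dimensions the Riemann tensor is fully determined by the Ricci tensor, so R^i_{jkl} = 0: the metric is flat (curvilinear coordinates on flat space).
True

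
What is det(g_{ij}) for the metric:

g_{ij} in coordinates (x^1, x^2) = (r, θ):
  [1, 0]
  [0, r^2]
For a 2×2 metric: det(g) = g_{11}·g_{22} - g_{12}·g_{21}
= (1)·(r^2) - (0)·(0)
= r^2 - 0
det(g) = r^2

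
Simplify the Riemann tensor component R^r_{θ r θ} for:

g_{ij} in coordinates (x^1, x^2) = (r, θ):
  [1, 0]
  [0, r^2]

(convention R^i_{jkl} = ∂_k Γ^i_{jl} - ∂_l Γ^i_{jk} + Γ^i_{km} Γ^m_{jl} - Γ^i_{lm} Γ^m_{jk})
Non-zero Christoffel symbols (Γ^k_{ij} = Γ^k_{ji}):
Γ^r_{θ θ} = -r
Γ^θ_{r θ} = 1/r
R^r_{θ r θ} = ∂_r Γ^r_{θ θ} - ∂_θ Γ^r_{θ r} + Γ^r_{r m} Γ^m_{θ θ} - Γ^r_{θ m} Γ^m_{θ r}
  = (-1) - (0) + (0) - (-1) = 0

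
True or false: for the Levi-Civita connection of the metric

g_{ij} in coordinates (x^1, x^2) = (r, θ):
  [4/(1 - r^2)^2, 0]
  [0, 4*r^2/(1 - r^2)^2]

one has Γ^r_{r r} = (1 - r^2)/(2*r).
Γ^r_{r r} = (1/2) g^{rr} (∂_r g_{rr} + ∂_r g_{rr} - ∂_r g_{rr}) = (1/2)((1 - r^2)^2/4)((16*r/(1 - r^2)^3) + (16*r/(1 - r^2)^3) - (16*r/(1 - r^2)^3)) = 2*r/(1 - r^2)
This differs from the proposed value (1 - r^2)/(2*r).
False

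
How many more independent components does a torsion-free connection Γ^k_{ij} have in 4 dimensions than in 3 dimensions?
Independent components in n dimensions: n × n(n+1)/2 = n^2(n+1)/2.
4D: 4 × 10 = 40
3D: 3 × 6 = 18
Difference = 40 - 18 = 22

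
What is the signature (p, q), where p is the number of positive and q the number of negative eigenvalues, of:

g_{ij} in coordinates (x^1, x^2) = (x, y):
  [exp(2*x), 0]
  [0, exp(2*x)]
The metric is diagonal, so its eigenvalues are the diagonal entries: exp(2*x), exp(2*x) (at a generic point, where coordinate-dependent entries are positive).
2 positive, 0 negative.
(2, 0) - Riemannian (positive definite)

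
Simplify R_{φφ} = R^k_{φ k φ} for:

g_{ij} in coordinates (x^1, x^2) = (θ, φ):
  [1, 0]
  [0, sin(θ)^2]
Non-zero Christoffel symbols (Γ^k_{ij} = Γ^k_{ji}):
Γ^θ_{φ φ} = -sin(2*θ)/2
Γ^φ_{θ φ} = 1/tan(θ)
R^θ_{φ θ φ} = ∂_θ Γ^θ_{φ φ} - ∂_φ Γ^θ_{φ θ} + Γ^θ_{θ m} Γ^m_{φ φ} - Γ^θ_{φ m} Γ^m_{φ θ}
  = (-cos(2*θ)) - (0) + (0) - (-cos(θ)^2) = sin(θ)^2
R^φ_{φ φ φ} = 0 (a repeated index in an antisymmetric pair)
R_{φφ} = R^θ_{φ θ φ} + R^φ_{φ φ φ} = (sin(θ)^2) + (0) = sin(θ)^2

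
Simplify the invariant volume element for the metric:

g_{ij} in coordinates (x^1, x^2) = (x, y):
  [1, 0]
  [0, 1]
det(g) = 1
√|det(g)| = 1
Volume element: dV = 1 dx dy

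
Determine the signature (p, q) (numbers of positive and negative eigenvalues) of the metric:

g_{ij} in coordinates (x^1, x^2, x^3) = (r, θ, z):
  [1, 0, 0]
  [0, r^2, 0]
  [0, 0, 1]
The metric is diagonal, so its eigenvalues are the diagonal entries: 1, r^2, 1 (at a generic point, where coordinate-dependent entries are positive).
3 positive, 0 negative.
(3, 0) - Riemannian (positive definite)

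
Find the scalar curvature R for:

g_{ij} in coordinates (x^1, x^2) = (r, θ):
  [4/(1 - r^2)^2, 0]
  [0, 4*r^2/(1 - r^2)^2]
Non-zero Christoffel symbols (Γ^k_{ij} = Γ^k_{ji}):
Γ^r_{r r} = 2*r/(1 - r^2)
Γ^r_{θ θ} = (r^3 + r)/(r^2 - 1)
Γ^θ_{r θ} = (-r^2 - 1)/(r^3 - r)
Ricci tensor (R_{ij} = R^k_{ikj}): R_{rr} = -4/(r^2 - 1)^2, R_{rθ} = 0, R_{θθ} = -4*r^2/(r^2 - 1)^2
Inverse metric: g^{rr} = (1 - r^2)^2/4, g^{θθ} = (1 - r^2)^2/(4*r^2)
R = g^{ij} R_{ij} = ((1 - r^2)^2/4)(-4/(r^2 - 1)^2) + ((1 - r^2)^2/(4*r^2))(-4*r^2/(r^2 - 1)^2) = -2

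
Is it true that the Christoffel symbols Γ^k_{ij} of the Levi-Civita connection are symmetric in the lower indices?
The Levi-Civita connection is torsion-free, which is exactly Γ^k_{ij} = Γ^k_{ji}.
Yes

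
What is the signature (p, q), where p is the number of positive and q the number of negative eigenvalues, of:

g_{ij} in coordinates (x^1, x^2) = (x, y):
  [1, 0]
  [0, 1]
The metric is diagonal, so its eigenvalues are the diagonal entries: 1, 1 (at a generic point, where coordinate-dependent entries are positive).
2 positive, 0 negative.
(2, 0) - Riemannian (positive definite)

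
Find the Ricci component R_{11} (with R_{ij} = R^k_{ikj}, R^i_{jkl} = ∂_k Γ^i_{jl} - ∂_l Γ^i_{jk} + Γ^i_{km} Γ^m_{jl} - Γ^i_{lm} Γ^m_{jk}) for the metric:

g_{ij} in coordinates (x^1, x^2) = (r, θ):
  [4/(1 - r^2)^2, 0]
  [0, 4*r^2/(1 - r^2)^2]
Non-zero Christoffel symbols (Γ^k_{ij} = Γ^k_{ji}):
Γ^r_{r r} = 2*r/(1 - r^2)
Γ^r_{θ θ} = (r^3 + r)/(r^2 - 1)
Γ^θ_{r θ} = (-r^2 - 1)/(r^3 - r)
R^r_{r r r} = 0 (a repeated index in an antisymmetric pair)
R^θ_{r θ r} = ∂_θ Γ^θ_{r r} - ∂_r Γ^θ_{r θ} + Γ^θ_{θ m} Γ^m_{r r} - Γ^θ_{r m} Γ^m_{r θ}
  = (0) - ((r^4 + 4*r^2 - 1)/(r^3 - r)^2) + (2*(r^2 + 1)/(r^2 - 1)^2) - ((r^2 + 1)^2/(r^3 - r)^2) = -4/(r^2 - 1)^2
R_{rr} = R^r_{r r r} + R^θ_{r θ r} = (0) + (-4/(r^2 - 1)^2) = -4/(r^2 - 1)^2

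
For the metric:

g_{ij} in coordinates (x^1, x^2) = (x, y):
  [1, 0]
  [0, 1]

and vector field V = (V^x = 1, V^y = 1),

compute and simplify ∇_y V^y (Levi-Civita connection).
All Christoffel symbols are zero.
∇_y V^y = ∂_y V^y + Γ^y_{y j} V^j
  = (0) + (0)(1) + (0)(1)
  = 0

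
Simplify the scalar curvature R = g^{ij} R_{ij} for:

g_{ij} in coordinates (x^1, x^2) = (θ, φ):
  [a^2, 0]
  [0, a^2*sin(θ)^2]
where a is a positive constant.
Non-zero Christoffel symbols (Γ^k_{ij} = Γ^k_{ji}):
Γ^θ_{φ φ} = -sin(2*θ)/2
Γ^φ_{θ φ} = 1/tan(θ)
Ricci tensor (R_{ij} = R^k_{ikj}): R_{θθ} = 1, R_{θφ} = 0, R_{φφ} = sin(θ)^2
Inverse metric: g^{θθ} = 1/a^2, g^{φφ} = 1/(a^2*sin(θ)^2)
R = g^{ij} R_{ij} = (1/a^2)(1) + (1/(a^2*sin(θ)^2))(sin(θ)^2) = 2/a^2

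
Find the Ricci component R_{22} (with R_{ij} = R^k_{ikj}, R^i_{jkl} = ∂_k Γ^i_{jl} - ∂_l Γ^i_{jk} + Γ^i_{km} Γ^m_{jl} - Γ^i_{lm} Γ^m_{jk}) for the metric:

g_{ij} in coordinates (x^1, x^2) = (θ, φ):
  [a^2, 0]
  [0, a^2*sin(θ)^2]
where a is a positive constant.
Non-zero Christoffel symbols (Γ^k_{ij} = Γ^k_{ji}):
Γ^θ_{φ φ} = -sin(2*θ)/2
Γ^φ_{θ φ} = 1/tan(θ)
R^θ_{φ θ φ} = ∂_θ Γ^θ_{φ φ} - ∂_φ Γ^θ_{φ θ} + Γ^θ_{θ m} Γ^m_{φ φ} - Γ^θ_{φ m} Γ^m_{φ θ}
  = (-cos(2*θ)) - (0) + (0) - (-cos(θ)^2) = sin(θ)^2
R^φ_{φ φ φ} = 0 (a repeated index in an antisymmetric pair)
R_{φφ} = R^θ_{φ θ φ} + R^φ_{φ φ φ} = (sin(θ)^2) + (0) = sin(θ)^2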